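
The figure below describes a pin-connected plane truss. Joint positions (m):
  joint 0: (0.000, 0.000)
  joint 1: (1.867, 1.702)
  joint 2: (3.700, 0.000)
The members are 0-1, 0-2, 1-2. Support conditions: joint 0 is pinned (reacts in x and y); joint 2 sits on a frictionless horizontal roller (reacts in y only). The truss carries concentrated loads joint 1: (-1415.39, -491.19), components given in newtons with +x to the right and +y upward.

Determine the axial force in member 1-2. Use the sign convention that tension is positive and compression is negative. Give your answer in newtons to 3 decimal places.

N=3 nodes, M=3 members, R=3 reactions → 2N=6, M+R=6
member 0 (0-1): L=2.5264, (cx,cy)=(0.7390,0.6737)
member 1 (0-2): L=3.7000, (cx,cy)=(1.0000,0.0000)
member 2 (1-2): L=2.5013, (cx,cy)=(0.7328,-0.6804)
solve A·x = −loads:
  F[0-1] = -1327.6266 N (compression)
  F[0-2] = -434.2633 N (compression)
  F[1-2] = +592.6020 N (tension)
  Rx@0 = +1415.3900 N
  Ry@0 = +894.4176 N
  Ry@2 = -403.2276 N

592.602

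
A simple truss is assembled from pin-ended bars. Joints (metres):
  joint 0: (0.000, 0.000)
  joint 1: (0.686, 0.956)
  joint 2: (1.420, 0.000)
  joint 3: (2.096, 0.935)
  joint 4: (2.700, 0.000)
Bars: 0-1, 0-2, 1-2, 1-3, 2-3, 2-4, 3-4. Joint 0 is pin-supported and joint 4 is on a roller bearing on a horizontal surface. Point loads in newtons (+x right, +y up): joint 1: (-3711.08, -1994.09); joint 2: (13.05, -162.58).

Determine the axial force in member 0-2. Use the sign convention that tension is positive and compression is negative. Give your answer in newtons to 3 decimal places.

N=5 nodes, M=7 members, R=3 reactions → 2N=10, M+R=10
member 0 (0-1): L=1.1767, (cx,cy)=(0.5830,0.8125)
member 1 (0-2): L=1.4200, (cx,cy)=(1.0000,0.0000)
member 2 (1-2): L=1.2053, (cx,cy)=(0.6090,-0.7932)
member 3 (1-3): L=1.4102, (cx,cy)=(0.9999,-0.0149)
member 4 (2-3): L=1.1538, (cx,cy)=(0.5859,0.8104)
member 5 (2-4): L=1.2800, (cx,cy)=(1.0000,0.0000)
member 6 (3-4): L=1.1131, (cx,cy)=(0.5426,-0.8400)
solve A·x = −loads:
  F[0-1] = -3542.9269 N (compression)
  F[0-2] = -1632.4843 N (compression)
  F[1-2] = +1096.6816 N (tension)
  F[1-3] = +977.7760 N (tension)
  F[2-3] = -872.7792 N (compression)
  F[2-4] = -466.3045 N (compression)
  F[3-4] = +859.3608 N (tension)
  Rx@0 = +3698.0300 N
  Ry@0 = +2878.5156 N
  Ry@4 = -721.8456 N

-1632.484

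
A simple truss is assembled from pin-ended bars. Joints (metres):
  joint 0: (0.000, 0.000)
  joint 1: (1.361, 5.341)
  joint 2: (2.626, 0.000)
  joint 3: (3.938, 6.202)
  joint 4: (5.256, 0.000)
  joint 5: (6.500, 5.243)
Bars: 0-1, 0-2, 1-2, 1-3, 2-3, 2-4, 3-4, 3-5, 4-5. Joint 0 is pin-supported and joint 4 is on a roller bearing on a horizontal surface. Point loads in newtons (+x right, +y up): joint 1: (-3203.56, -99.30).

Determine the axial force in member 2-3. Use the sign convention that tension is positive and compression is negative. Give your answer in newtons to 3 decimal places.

N=6 nodes, M=9 members, R=3 reactions → 2N=12, M+R=12
member 0 (0-1): L=5.5117, (cx,cy)=(0.2469,0.9690)
member 1 (0-2): L=2.6260, (cx,cy)=(1.0000,0.0000)
member 2 (1-2): L=5.4888, (cx,cy)=(0.2305,-0.9731)
member 3 (1-3): L=2.7170, (cx,cy)=(0.9485,0.3169)
member 4 (2-3): L=6.3393, (cx,cy)=(0.2070,0.9783)
member 5 (2-4): L=2.6300, (cx,cy)=(1.0000,0.0000)
member 6 (3-4): L=6.3405, (cx,cy)=(0.2079,-0.9782)
member 7 (3-5): L=2.7356, (cx,cy)=(0.9365,-0.3506)
member 8 (4-5): L=5.3886, (cx,cy)=(0.2309,0.9730)
solve A·x = −loads:
  F[0-1] = -3435.3361 N (compression)
  F[0-2] = -2355.2717 N (compression)
  F[1-2] = +3825.0104 N (tension)
  F[1-3] = +1553.7973 N (tension)
  F[2-3] = -3804.4094 N (compression)
  F[2-4] = -686.3407 N (compression)
  F[3-4] = +3301.7776 N (tension)
  F[3-5] = +0.0000 N (tension)
  F[4-5] = -0.0000 N (compression)
  Rx@0 = +3203.5600 N
  Ry@0 = +3328.9550 N
  Ry@4 = -3229.6550 N

-3804.409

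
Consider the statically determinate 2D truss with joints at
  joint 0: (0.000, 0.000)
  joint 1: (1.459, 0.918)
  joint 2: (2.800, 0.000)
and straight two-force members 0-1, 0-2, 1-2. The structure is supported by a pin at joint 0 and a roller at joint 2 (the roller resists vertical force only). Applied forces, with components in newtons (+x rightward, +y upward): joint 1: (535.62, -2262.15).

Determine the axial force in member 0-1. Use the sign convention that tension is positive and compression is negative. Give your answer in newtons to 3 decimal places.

N=3 nodes, M=3 members, R=3 reactions → 2N=6, M+R=6
member 0 (0-1): L=1.7238, (cx,cy)=(0.8464,0.5326)
member 1 (0-2): L=2.8000, (cx,cy)=(1.0000,0.0000)
member 2 (1-2): L=1.6251, (cx,cy)=(0.8252,-0.5649)
solve A·x = −loads:
  F[0-1] = -1704.6260 N (compression)
  F[0-2] = +1978.4112 N (tension)
  F[1-2] = -2397.5760 N (compression)
  Rx@0 = -535.6200 N
  Ry@0 = +907.8014 N
  Ry@2 = +1354.3486 N

-1704.626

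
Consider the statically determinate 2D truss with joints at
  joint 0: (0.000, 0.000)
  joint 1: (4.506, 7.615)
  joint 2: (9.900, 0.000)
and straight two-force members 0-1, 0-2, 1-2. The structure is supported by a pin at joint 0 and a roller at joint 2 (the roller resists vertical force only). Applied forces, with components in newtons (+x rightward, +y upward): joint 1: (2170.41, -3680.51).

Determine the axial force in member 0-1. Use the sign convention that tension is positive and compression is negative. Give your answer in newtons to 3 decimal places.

-390.253

N=3 nodes, M=3 members, R=3 reactions → 2N=6, M+R=6
member 0 (0-1): L=8.8483, (cx,cy)=(0.5093,0.8606)
member 1 (0-2): L=9.9000, (cx,cy)=(1.0000,0.0000)
member 2 (1-2): L=9.3319, (cx,cy)=(0.5780,-0.8160)
solve A·x = −loads:
  F[0-1] = -390.2526 N (compression)
  F[0-2] = +2369.1465 N (tension)
  F[1-2] = -4098.7253 N (compression)
  Rx@0 = -2170.4100 N
  Ry@0 = +335.8585 N
  Ry@2 = +3344.6515 N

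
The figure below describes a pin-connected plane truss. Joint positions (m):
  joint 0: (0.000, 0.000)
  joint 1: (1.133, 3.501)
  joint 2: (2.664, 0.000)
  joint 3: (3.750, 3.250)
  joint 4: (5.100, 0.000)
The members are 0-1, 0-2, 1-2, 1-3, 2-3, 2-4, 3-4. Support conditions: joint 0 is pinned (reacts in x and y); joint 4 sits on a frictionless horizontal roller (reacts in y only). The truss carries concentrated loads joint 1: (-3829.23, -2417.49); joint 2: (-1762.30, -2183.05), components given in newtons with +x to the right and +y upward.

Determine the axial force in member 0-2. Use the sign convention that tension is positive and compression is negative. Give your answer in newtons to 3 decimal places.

-3794.843

N=5 nodes, M=7 members, R=3 reactions → 2N=10, M+R=10
member 0 (0-1): L=3.6798, (cx,cy)=(0.3079,0.9514)
member 1 (0-2): L=2.6640, (cx,cy)=(1.0000,0.0000)
member 2 (1-2): L=3.8211, (cx,cy)=(0.4007,-0.9162)
member 3 (1-3): L=2.6290, (cx,cy)=(0.9954,-0.0955)
member 4 (2-3): L=3.4266, (cx,cy)=(0.3169,0.9484)
member 5 (2-4): L=2.4360, (cx,cy)=(1.0000,0.0000)
member 6 (3-4): L=3.5192, (cx,cy)=(0.3836,-0.9235)
solve A·x = −loads:
  F[0-1] = -5835.2950 N (compression)
  F[0-2] = -3794.8434 N (compression)
  F[1-2] = +3348.5904 N (tension)
  F[1-3] = +694.0414 N (tension)
  F[2-3] = -933.1090 N (compression)
  F[2-4] = -395.1426 N (compression)
  F[3-4] = +1030.0732 N (tension)
  Rx@0 = +5591.5300 N
  Ry@0 = +5551.8092 N
  Ry@4 = -951.2692 N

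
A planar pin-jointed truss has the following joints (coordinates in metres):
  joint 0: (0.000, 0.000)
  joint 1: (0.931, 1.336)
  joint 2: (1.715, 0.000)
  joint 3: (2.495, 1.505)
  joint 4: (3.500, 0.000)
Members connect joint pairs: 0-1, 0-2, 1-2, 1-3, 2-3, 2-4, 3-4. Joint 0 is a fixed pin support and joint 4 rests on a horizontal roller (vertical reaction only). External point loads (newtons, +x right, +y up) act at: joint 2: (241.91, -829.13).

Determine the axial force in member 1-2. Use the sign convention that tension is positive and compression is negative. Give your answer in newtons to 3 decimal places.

426.336

N=5 nodes, M=7 members, R=3 reactions → 2N=10, M+R=10
member 0 (0-1): L=1.6284, (cx,cy)=(0.5717,0.8204)
member 1 (0-2): L=1.7150, (cx,cy)=(1.0000,0.0000)
member 2 (1-2): L=1.5490, (cx,cy)=(0.5061,-0.8625)
member 3 (1-3): L=1.5731, (cx,cy)=(0.9942,0.1074)
member 4 (2-3): L=1.6951, (cx,cy)=(0.4601,0.8878)
member 5 (2-4): L=1.7850, (cx,cy)=(1.0000,0.0000)
member 6 (3-4): L=1.8097, (cx,cy)=(0.5553,-0.8316)
solve A·x = −loads:
  F[0-1] = -515.4007 N (compression)
  F[0-2] = +536.5801 N (tension)
  F[1-2] = +426.3356 N (tension)
  F[1-3] = -513.4172 N (compression)
  F[2-3] = +519.7204 N (tension)
  F[2-4] = +271.2990 N (tension)
  F[3-4] = -488.5299 N (compression)
  Rx@0 = -241.9100 N
  Ry@0 = +422.8563 N
  Ry@4 = +406.2737 N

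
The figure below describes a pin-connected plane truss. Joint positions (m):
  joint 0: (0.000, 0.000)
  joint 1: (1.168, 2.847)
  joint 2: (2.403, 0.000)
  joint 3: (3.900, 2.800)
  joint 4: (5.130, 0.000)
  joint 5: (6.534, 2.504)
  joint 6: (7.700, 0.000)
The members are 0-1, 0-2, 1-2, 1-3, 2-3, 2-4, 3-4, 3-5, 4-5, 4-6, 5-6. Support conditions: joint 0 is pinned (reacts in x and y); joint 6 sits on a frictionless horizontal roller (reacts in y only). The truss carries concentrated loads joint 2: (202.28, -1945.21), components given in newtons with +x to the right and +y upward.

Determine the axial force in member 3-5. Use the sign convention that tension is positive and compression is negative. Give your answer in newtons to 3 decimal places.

-589.815

N=7 nodes, M=11 members, R=3 reactions → 2N=14, M+R=14
member 0 (0-1): L=3.0773, (cx,cy)=(0.3796,0.9252)
member 1 (0-2): L=2.4030, (cx,cy)=(1.0000,0.0000)
member 2 (1-2): L=3.1033, (cx,cy)=(0.3980,-0.9174)
member 3 (1-3): L=2.7324, (cx,cy)=(0.9999,-0.0172)
member 4 (2-3): L=3.1751, (cx,cy)=(0.4715,0.8819)
member 5 (2-4): L=2.7270, (cx,cy)=(1.0000,0.0000)
member 6 (3-4): L=3.0583, (cx,cy)=(0.4022,-0.9156)
member 7 (3-5): L=2.6506, (cx,cy)=(0.9937,-0.1117)
member 8 (4-5): L=2.8708, (cx,cy)=(0.4891,0.8722)
member 9 (4-6): L=2.5700, (cx,cy)=(1.0000,0.0000)
member 10 (5-6): L=2.7622, (cx,cy)=(0.4221,-0.9065)
solve A·x = −loads:
  F[0-1] = -1446.3881 N (compression)
  F[0-2] = +751.2658 N (tension)
  F[1-2] = +1479.9713 N (tension)
  F[1-3] = -1138.1237 N (compression)
  F[2-3] = +666.1733 N (tension)
  F[2-4] = +823.8632 N (tension)
  F[3-4] = -591.1056 N (compression)
  F[3-5] = -589.8154 N (compression)
  F[4-5] = +620.4570 N (tension)
  F[4-6] = +282.6791 N (tension)
  F[5-6] = -669.6460 N (compression)
  Rx@0 = -202.2800 N
  Ry@0 = +1338.1529 N
  Ry@6 = +607.0571 N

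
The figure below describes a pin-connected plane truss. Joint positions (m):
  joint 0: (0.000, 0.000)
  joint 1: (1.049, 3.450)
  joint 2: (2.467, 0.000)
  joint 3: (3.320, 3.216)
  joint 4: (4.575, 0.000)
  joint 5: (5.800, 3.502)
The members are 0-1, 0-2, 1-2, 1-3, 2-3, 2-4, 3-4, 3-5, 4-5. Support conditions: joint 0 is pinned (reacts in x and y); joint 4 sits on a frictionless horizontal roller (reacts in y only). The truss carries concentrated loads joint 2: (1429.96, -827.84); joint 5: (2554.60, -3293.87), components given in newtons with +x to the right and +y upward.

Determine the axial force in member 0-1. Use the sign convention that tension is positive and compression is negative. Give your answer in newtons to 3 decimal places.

2567.001

N=6 nodes, M=9 members, R=3 reactions → 2N=12, M+R=12
member 0 (0-1): L=3.6060, (cx,cy)=(0.2909,0.9568)
member 1 (0-2): L=2.4670, (cx,cy)=(1.0000,0.0000)
member 2 (1-2): L=3.7300, (cx,cy)=(0.3802,-0.9249)
member 3 (1-3): L=2.2830, (cx,cy)=(0.9947,-0.1025)
member 4 (2-3): L=3.3272, (cx,cy)=(0.2564,0.9666)
member 5 (2-4): L=2.1080, (cx,cy)=(1.0000,0.0000)
member 6 (3-4): L=3.4522, (cx,cy)=(0.3635,-0.9316)
member 7 (3-5): L=2.4964, (cx,cy)=(0.9934,0.1146)
member 8 (4-5): L=3.7101, (cx,cy)=(0.3302,0.9439)
solve A·x = −loads:
  F[0-1] = +2567.0010 N (tension)
  F[0-2] = +3237.7994 N (tension)
  F[1-2] = -2859.6349 N (compression)
  F[1-3] = +1843.5785 N (tension)
  F[2-3] = +3592.8594 N (tension)
  F[2-4] = -200.3765 N (compression)
  F[3-4] = -3046.8392 N (compression)
  F[3-5] = +3888.2135 N (tension)
  F[4-5] = -3961.4880 N (compression)
  Rx@0 = -3984.5600 N
  Ry@0 = -2455.9810 N
  Ry@4 = +6577.6910 N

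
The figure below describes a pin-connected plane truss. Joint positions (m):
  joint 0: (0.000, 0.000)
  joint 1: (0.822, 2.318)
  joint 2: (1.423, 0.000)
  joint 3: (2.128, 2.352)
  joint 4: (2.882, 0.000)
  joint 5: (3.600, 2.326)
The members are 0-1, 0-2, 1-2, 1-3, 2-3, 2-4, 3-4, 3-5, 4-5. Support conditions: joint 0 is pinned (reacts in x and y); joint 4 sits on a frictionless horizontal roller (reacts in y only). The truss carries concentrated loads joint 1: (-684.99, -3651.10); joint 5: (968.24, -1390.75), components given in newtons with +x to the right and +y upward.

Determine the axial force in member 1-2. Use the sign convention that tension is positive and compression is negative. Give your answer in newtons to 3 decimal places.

N=6 nodes, M=9 members, R=3 reactions → 2N=12, M+R=12
member 0 (0-1): L=2.4594, (cx,cy)=(0.3342,0.9425)
member 1 (0-2): L=1.4230, (cx,cy)=(1.0000,0.0000)
member 2 (1-2): L=2.3946, (cx,cy)=(0.2510,-0.9680)
member 3 (1-3): L=1.3064, (cx,cy)=(0.9997,0.0260)
member 4 (2-3): L=2.4554, (cx,cy)=(0.2871,0.9579)
member 5 (2-4): L=1.4590, (cx,cy)=(1.0000,0.0000)
member 6 (3-4): L=2.4699, (cx,cy)=(0.3053,-0.9523)
member 7 (3-5): L=1.4722, (cx,cy)=(0.9998,-0.0177)
member 8 (4-5): L=2.4343, (cx,cy)=(0.2950,0.9555)
solve A·x = −loads:
  F[0-1] = -2156.7789 N (compression)
  F[0-2] = +1004.0961 N (tension)
  F[1-2] = -1661.6087 N (compression)
  F[1-3] = +381.2981 N (tension)
  F[2-3] = +1679.1281 N (tension)
  F[2-4] = +104.9536 N (tension)
  F[3-4] = -1725.2566 N (compression)
  F[3-5] = +1390.1812 N (tension)
  F[4-5] = -1429.8081 N (compression)
  Rx@0 = -283.2500 N
  Ry@0 = +2032.7509 N
  Ry@4 = +3009.0991 N

-1661.609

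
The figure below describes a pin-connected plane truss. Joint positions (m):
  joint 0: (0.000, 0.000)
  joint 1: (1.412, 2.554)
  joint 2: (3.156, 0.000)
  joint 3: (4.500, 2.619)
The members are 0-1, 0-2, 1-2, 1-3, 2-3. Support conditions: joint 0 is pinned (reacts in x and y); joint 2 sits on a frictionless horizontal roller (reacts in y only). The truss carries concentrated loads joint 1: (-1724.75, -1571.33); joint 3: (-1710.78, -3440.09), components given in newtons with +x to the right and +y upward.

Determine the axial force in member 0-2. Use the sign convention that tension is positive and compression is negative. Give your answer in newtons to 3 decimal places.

N=4 nodes, M=5 members, R=3 reactions → 2N=8, M+R=8
member 0 (0-1): L=2.9183, (cx,cy)=(0.4838,0.8752)
member 1 (0-2): L=3.1560, (cx,cy)=(1.0000,0.0000)
member 2 (1-2): L=3.0926, (cx,cy)=(0.5639,-0.8258)
member 3 (1-3): L=3.0887, (cx,cy)=(0.9998,0.0210)
member 4 (2-3): L=2.9437, (cx,cy)=(0.4566,0.8897)
solve A·x = −loads:
  F[0-1] = -2535.2896 N (compression)
  F[0-2] = -2208.8603 N (compression)
  F[1-2] = +785.4026 N (tension)
  F[1-3] = +55.1894 N (tension)
  F[2-3] = -3867.9214 N (compression)
  Rx@0 = +3435.5300 N
  Ry@0 = +2218.7778 N
  Ry@2 = +2792.6422 N

-2208.860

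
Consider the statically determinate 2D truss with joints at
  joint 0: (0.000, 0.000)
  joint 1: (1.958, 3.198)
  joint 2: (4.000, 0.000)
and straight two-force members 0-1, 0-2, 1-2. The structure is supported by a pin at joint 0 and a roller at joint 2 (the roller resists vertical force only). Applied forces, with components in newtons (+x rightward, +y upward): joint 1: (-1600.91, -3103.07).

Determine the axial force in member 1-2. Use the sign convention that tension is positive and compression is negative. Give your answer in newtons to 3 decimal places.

N=3 nodes, M=3 members, R=3 reactions → 2N=6, M+R=6
member 0 (0-1): L=3.7498, (cx,cy)=(0.5222,0.8528)
member 1 (0-2): L=4.0000, (cx,cy)=(1.0000,0.0000)
member 2 (1-2): L=3.7943, (cx,cy)=(0.5382,-0.8428)
solve A·x = −loads:
  F[0-1] = -3358.2185 N (compression)
  F[0-2] = +152.6234 N (tension)
  F[1-2] = -283.5964 N (compression)
  Rx@0 = +1600.9100 N
  Ry@0 = +2864.0448 N
  Ry@2 = +239.0252 N

-283.596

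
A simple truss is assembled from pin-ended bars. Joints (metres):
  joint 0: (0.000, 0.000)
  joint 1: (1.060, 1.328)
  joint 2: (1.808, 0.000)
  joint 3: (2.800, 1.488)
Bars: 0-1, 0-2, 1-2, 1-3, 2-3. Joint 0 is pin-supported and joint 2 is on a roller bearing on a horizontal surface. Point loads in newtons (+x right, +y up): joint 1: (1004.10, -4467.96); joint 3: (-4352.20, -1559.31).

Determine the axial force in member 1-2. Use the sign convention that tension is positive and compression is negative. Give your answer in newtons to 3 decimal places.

-1096.267

N=4 nodes, M=5 members, R=3 reactions → 2N=8, M+R=8
member 0 (0-1): L=1.6992, (cx,cy)=(0.6238,0.7816)
member 1 (0-2): L=1.8080, (cx,cy)=(1.0000,0.0000)
member 2 (1-2): L=1.5242, (cx,cy)=(0.4908,-0.8713)
member 3 (1-3): L=1.7473, (cx,cy)=(0.9958,0.0916)
member 4 (2-3): L=1.7884, (cx,cy)=(0.5547,0.8321)
solve A·x = −loads:
  F[0-1] = -4909.8047 N (compression)
  F[0-2] = -285.1998 N (compression)
  F[1-2] = -1096.2665 N (compression)
  F[1-3] = -3543.8854 N (compression)
  F[2-3] = -1484.0504 N (compression)
  Rx@0 = +3348.1000 N
  Ry@0 = +3837.2939 N
  Ry@2 = +2189.9761 N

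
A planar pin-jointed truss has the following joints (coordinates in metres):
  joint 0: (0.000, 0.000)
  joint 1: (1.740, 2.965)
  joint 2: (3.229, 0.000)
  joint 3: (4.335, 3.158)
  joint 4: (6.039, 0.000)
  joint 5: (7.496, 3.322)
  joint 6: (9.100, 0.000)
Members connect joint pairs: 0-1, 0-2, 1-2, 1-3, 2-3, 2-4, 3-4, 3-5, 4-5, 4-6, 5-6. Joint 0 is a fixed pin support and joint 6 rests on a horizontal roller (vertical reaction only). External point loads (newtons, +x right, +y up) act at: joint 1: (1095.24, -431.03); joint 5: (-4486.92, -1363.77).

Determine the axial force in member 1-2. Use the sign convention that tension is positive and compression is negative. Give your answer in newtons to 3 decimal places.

1376.457

N=7 nodes, M=11 members, R=3 reactions → 2N=14, M+R=14
member 0 (0-1): L=3.4379, (cx,cy)=(0.5061,0.8625)
member 1 (0-2): L=3.2290, (cx,cy)=(1.0000,0.0000)
member 2 (1-2): L=3.3179, (cx,cy)=(0.4488,-0.8936)
member 3 (1-3): L=2.6022, (cx,cy)=(0.9972,0.0742)
member 4 (2-3): L=3.3461, (cx,cy)=(0.3305,0.9438)
member 5 (2-4): L=2.8100, (cx,cy)=(1.0000,0.0000)
member 6 (3-4): L=3.5884, (cx,cy)=(0.4749,-0.8801)
member 7 (3-5): L=3.1653, (cx,cy)=(0.9987,0.0518)
member 8 (4-5): L=3.6275, (cx,cy)=(0.4017,0.9158)
member 9 (4-6): L=3.0610, (cx,cy)=(1.0000,0.0000)
member 10 (5-6): L=3.6890, (cx,cy)=(0.4348,-0.9005)
solve A·x = −loads:
  F[0-1] = -2168.3547 N (compression)
  F[0-2] = -2294.2106 N (compression)
  F[1-2] = +1376.4573 N (tension)
  F[1-3] = -2818.1984 N (compression)
  F[2-3] = -1303.3156 N (compression)
  F[2-4] = -1245.6900 N (compression)
  F[3-4] = +1404.8038 N (tension)
  F[3-5] = -3913.5774 N (compression)
  F[4-5] = -1349.9934 N (compression)
  F[4-6] = -36.3643 N (compression)
  F[5-6] = +83.6327 N (tension)
  Rx@0 = +3391.6800 N
  Ry@0 = +1870.1131 N
  Ry@6 = -75.3131 N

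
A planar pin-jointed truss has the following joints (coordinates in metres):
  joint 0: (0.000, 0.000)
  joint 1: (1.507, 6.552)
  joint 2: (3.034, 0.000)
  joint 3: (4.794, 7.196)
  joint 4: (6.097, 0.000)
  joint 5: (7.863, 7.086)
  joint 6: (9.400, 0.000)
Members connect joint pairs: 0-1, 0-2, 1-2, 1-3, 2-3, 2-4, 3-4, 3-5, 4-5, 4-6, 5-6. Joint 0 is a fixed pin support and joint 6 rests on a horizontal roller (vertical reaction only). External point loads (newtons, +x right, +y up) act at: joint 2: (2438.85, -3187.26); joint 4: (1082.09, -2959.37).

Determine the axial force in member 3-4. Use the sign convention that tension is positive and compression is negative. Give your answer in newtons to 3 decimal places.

60.929

N=7 nodes, M=11 members, R=3 reactions → 2N=14, M+R=14
member 0 (0-1): L=6.7231, (cx,cy)=(0.2242,0.9746)
member 1 (0-2): L=3.0340, (cx,cy)=(1.0000,0.0000)
member 2 (1-2): L=6.7276, (cx,cy)=(0.2270,-0.9739)
member 3 (1-3): L=3.3495, (cx,cy)=(0.9813,0.1923)
member 4 (2-3): L=7.4081, (cx,cy)=(0.2376,0.9714)
member 5 (2-4): L=3.0630, (cx,cy)=(1.0000,0.0000)
member 6 (3-4): L=7.3130, (cx,cy)=(0.1782,-0.9840)
member 7 (3-5): L=3.0710, (cx,cy)=(0.9994,-0.0358)
member 8 (4-5): L=7.3027, (cx,cy)=(0.2418,0.9703)
member 9 (4-6): L=3.3030, (cx,cy)=(1.0000,0.0000)
member 10 (5-6): L=7.2508, (cx,cy)=(0.2120,-0.9773)
solve A·x = −loads:
  F[0-1] = -3281.9049 N (compression)
  F[0-2] = +4256.5900 N (tension)
  F[1-2] = +2999.1668 N (tension)
  F[1-3] = -1443.3172 N (compression)
  F[2-3] = +274.2217 N (tension)
  F[2-4] = +2433.3295 N (tension)
  F[3-4] = +60.9288 N (tension)
  F[3-5] = -1362.9702 N (compression)
  F[4-5] = +2988.1047 N (tension)
  F[4-6] = +639.4919 N (tension)
  F[5-6] = -3016.7947 N (compression)
  Rx@0 = -3520.9400 N
  Ry@0 = +3198.3932 N
  Ry@6 = +2948.2368 N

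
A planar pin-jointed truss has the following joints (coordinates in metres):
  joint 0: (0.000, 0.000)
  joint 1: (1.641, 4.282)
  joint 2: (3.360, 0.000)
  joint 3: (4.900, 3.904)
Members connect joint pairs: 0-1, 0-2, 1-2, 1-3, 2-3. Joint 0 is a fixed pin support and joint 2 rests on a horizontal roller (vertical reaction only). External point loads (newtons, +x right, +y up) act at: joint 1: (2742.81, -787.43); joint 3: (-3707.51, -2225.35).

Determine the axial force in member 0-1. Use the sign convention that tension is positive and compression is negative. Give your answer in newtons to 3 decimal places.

N=4 nodes, M=5 members, R=3 reactions → 2N=8, M+R=8
member 0 (0-1): L=4.5857, (cx,cy)=(0.3579,0.9338)
member 1 (0-2): L=3.3600, (cx,cy)=(1.0000,0.0000)
member 2 (1-2): L=4.6142, (cx,cy)=(0.3725,-0.9280)
member 3 (1-3): L=3.2808, (cx,cy)=(0.9933,-0.1152)
member 4 (2-3): L=4.1968, (cx,cy)=(0.3669,0.9302)
solve A·x = −loads:
  F[0-1] = -209.0713 N (compression)
  F[0-2] = -889.8831 N (compression)
  F[1-2] = -299.9509 N (compression)
  F[1-3] = -2724.0207 N (compression)
  F[2-3] = -2729.6109 N (compression)
  Rx@0 = +964.7000 N
  Ry@0 = +195.2261 N
  Ry@2 = +2817.5539 N

-209.071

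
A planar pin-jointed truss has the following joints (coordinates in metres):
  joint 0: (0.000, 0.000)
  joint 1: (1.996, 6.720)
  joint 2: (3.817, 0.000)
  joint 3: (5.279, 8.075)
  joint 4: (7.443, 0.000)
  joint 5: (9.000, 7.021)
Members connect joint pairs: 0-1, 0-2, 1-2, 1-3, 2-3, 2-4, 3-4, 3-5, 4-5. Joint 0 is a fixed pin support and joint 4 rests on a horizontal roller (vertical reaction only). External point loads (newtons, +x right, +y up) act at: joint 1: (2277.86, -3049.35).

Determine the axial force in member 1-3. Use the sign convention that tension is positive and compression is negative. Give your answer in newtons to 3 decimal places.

-1509.075

N=6 nodes, M=9 members, R=3 reactions → 2N=12, M+R=12
member 0 (0-1): L=7.0102, (cx,cy)=(0.2847,0.9586)
member 1 (0-2): L=3.8170, (cx,cy)=(1.0000,0.0000)
member 2 (1-2): L=6.9624, (cx,cy)=(0.2615,-0.9652)
member 3 (1-3): L=3.5516, (cx,cy)=(0.9244,0.3815)
member 4 (2-3): L=8.2063, (cx,cy)=(0.1782,0.9840)
member 5 (2-4): L=3.6260, (cx,cy)=(1.0000,0.0000)
member 6 (3-4): L=8.3599, (cx,cy)=(0.2589,-0.9659)
member 7 (3-5): L=3.8674, (cx,cy)=(0.9621,-0.2725)
member 8 (4-5): L=7.1916, (cx,cy)=(0.2165,0.9763)
solve A·x = −loads:
  F[0-1] = -182.5655 N (compression)
  F[0-2] = +2329.8418 N (tension)
  F[1-2] = -3574.5031 N (compression)
  F[1-3] = -1509.0751 N (compression)
  F[2-3] = +3506.1660 N (tension)
  F[2-4] = +770.2879 N (tension)
  F[3-4] = -2975.7656 N (compression)
  F[3-5] = +0.0000 N (tension)
  F[4-5] = -0.0000 N (compression)
  Rx@0 = -2277.8600 N
  Ry@0 = +175.0088 N
  Ry@4 = +2874.3412 N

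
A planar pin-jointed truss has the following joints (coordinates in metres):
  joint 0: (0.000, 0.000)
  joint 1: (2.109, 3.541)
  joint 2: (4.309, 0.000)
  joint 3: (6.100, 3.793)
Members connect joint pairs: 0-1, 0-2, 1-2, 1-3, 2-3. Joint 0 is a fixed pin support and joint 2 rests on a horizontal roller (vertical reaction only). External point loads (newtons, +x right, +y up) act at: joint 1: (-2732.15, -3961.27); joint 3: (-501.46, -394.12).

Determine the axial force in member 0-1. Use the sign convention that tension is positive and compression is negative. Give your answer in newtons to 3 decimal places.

-5290.359

N=4 nodes, M=5 members, R=3 reactions → 2N=8, M+R=8
member 0 (0-1): L=4.1215, (cx,cy)=(0.5117,0.8592)
member 1 (0-2): L=4.3090, (cx,cy)=(1.0000,0.0000)
member 2 (1-2): L=4.1688, (cx,cy)=(0.5277,-0.8494)
member 3 (1-3): L=3.9989, (cx,cy)=(0.9980,0.0630)
member 4 (2-3): L=4.1946, (cx,cy)=(0.4270,0.9043)
solve A·x = −loads:
  F[0-1] = -5290.3587 N (compression)
  F[0-2] = -526.4810 N (compression)
  F[1-2] = +663.3555 N (tension)
  F[1-3] = -325.7009 N (compression)
  F[2-3] = -413.1498 N (compression)
  Rx@0 = +3233.6100 N
  Ry@0 = +4545.2555 N
  Ry@2 = -189.8655 N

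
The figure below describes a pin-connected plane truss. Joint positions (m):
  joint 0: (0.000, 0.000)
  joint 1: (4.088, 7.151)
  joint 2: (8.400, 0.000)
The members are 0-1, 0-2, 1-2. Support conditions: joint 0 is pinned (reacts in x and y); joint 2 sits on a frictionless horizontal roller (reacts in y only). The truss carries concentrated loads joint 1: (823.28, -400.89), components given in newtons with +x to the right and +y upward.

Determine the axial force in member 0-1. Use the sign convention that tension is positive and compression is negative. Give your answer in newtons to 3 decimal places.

N=3 nodes, M=3 members, R=3 reactions → 2N=6, M+R=6
member 0 (0-1): L=8.2370, (cx,cy)=(0.4963,0.8682)
member 1 (0-2): L=8.4000, (cx,cy)=(1.0000,0.0000)
member 2 (1-2): L=8.3505, (cx,cy)=(0.5164,-0.8564)
solve A·x = −loads:
  F[0-1] = +570.2631 N (tension)
  F[0-2] = +540.2608 N (tension)
  F[1-2] = -1046.2488 N (compression)
  Rx@0 = -823.2800 N
  Ry@0 = -495.0759 N
  Ry@2 = +895.9659 N

570.263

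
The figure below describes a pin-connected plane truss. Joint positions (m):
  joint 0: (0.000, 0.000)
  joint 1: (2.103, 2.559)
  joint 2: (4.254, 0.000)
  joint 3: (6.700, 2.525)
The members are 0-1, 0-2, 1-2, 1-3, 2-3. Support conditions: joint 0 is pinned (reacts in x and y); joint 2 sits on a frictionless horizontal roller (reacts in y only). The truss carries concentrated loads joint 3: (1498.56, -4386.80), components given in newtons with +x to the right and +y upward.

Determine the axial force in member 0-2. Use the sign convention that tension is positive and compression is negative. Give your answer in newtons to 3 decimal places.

-1305.310

N=4 nodes, M=5 members, R=3 reactions → 2N=8, M+R=8
member 0 (0-1): L=3.3123, (cx,cy)=(0.6349,0.7726)
member 1 (0-2): L=4.2540, (cx,cy)=(1.0000,0.0000)
member 2 (1-2): L=3.3429, (cx,cy)=(0.6434,-0.7655)
member 3 (1-3): L=4.5971, (cx,cy)=(1.0000,-0.0074)
member 4 (2-3): L=3.5155, (cx,cy)=(0.6958,0.7183)
solve A·x = −loads:
  F[0-1] = +4416.1472 N (tension)
  F[0-2] = -1305.3103 N (compression)
  F[1-2] = -4512.1967 N (compression)
  F[1-3] = +5707.3751 N (tension)
  F[2-3] = -6048.8231 N (compression)
  Rx@0 = -1498.5600 N
  Ry@0 = -3411.8422 N
  Ry@2 = +7798.6422 N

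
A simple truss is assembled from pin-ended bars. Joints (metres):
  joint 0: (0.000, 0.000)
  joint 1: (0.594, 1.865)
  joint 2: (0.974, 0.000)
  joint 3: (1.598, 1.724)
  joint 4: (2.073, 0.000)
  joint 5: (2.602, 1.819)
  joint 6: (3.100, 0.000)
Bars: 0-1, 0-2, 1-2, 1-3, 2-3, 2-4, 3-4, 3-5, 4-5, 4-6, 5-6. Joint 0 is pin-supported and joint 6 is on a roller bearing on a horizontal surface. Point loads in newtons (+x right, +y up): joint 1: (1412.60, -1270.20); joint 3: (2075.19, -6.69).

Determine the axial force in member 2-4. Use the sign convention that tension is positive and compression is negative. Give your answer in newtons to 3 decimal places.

1960.918

N=7 nodes, M=11 members, R=3 reactions → 2N=14, M+R=14
member 0 (0-1): L=1.9573, (cx,cy)=(0.3035,0.9528)
member 1 (0-2): L=0.9740, (cx,cy)=(1.0000,0.0000)
member 2 (1-2): L=1.9033, (cx,cy)=(0.1997,-0.9799)
member 3 (1-3): L=1.0139, (cx,cy)=(0.9903,-0.1391)
member 4 (2-3): L=1.8335, (cx,cy)=(0.3403,0.9403)
member 5 (2-4): L=1.0990, (cx,cy)=(1.0000,0.0000)
member 6 (3-4): L=1.7882, (cx,cy)=(0.2656,-0.9641)
member 7 (3-5): L=1.0085, (cx,cy)=(0.9956,0.0942)
member 8 (4-5): L=1.8944, (cx,cy)=(0.2792,0.9602)
member 9 (4-6): L=1.0270, (cx,cy)=(1.0000,0.0000)
member 10 (5-6): L=1.8859, (cx,cy)=(0.2641,-0.9645)
solve A·x = −loads:
  F[0-1] = +1022.0589 N (tension)
  F[0-2] = +3177.6178 N (tension)
  F[1-2] = -2194.9693 N (compression)
  F[1-3] = -670.7176 N (compression)
  F[2-3] = +2287.3270 N (tension)
  F[2-4] = +1960.9177 N (tension)
  F[3-4] = -2462.8655 N (compression)
  F[3-5] = -1312.5573 N (compression)
  F[4-5] = +2472.7612 N (tension)
  F[4-6] = +616.2023 N (tension)
  F[5-6] = -2333.5740 N (compression)
  Rx@0 = -3487.7900 N
  Ry@0 = -973.8571 N
  Ry@6 = +2250.7471 N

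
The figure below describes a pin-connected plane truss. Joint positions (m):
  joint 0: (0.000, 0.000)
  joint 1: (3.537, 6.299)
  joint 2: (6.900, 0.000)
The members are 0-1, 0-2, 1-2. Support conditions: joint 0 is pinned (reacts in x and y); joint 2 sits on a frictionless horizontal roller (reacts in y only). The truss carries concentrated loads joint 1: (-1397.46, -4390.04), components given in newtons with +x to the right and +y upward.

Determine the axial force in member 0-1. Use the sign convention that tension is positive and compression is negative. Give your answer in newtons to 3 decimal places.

-3917.014

N=3 nodes, M=3 members, R=3 reactions → 2N=6, M+R=6
member 0 (0-1): L=7.2241, (cx,cy)=(0.4896,0.8719)
member 1 (0-2): L=6.9000, (cx,cy)=(1.0000,0.0000)
member 2 (1-2): L=7.1405, (cx,cy)=(0.4710,-0.8821)
solve A·x = −loads:
  F[0-1] = -3917.0144 N (compression)
  F[0-2] = +520.3512 N (tension)
  F[1-2] = -1104.8420 N (compression)
  Rx@0 = +1397.4600 N
  Ry@0 = +3415.4065 N
  Ry@2 = +974.6335 N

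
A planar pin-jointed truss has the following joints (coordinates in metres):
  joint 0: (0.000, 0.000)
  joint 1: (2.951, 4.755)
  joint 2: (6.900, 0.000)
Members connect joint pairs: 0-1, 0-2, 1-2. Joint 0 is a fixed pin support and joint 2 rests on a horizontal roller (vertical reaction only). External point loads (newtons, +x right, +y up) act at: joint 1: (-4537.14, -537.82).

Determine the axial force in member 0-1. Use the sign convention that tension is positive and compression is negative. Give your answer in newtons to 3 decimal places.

-4042.138

N=3 nodes, M=3 members, R=3 reactions → 2N=6, M+R=6
member 0 (0-1): L=5.5963, (cx,cy)=(0.5273,0.8497)
member 1 (0-2): L=6.9000, (cx,cy)=(1.0000,0.0000)
member 2 (1-2): L=6.1810, (cx,cy)=(0.6389,-0.7693)
solve A·x = −loads:
  F[0-1] = -4042.1383 N (compression)
  F[0-2] = -2405.6642 N (compression)
  F[1-2] = +3765.3543 N (tension)
  Rx@0 = +4537.1400 N
  Ry@0 = +3434.4858 N
  Ry@2 = -2896.6658 N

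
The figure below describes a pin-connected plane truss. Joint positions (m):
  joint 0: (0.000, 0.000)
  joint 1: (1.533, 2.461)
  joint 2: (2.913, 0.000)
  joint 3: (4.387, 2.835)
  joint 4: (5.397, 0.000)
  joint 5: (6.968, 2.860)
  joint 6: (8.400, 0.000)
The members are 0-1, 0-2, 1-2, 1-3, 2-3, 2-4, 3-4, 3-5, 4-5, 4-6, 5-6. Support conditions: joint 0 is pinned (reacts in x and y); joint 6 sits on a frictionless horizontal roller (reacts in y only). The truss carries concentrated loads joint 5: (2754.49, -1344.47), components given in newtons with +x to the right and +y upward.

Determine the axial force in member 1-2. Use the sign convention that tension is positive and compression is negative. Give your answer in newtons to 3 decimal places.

-695.052

N=7 nodes, M=11 members, R=3 reactions → 2N=14, M+R=14
member 0 (0-1): L=2.8994, (cx,cy)=(0.5287,0.8488)
member 1 (0-2): L=2.9130, (cx,cy)=(1.0000,0.0000)
member 2 (1-2): L=2.8215, (cx,cy)=(0.4891,-0.8722)
member 3 (1-3): L=2.8784, (cx,cy)=(0.9915,0.1299)
member 4 (2-3): L=3.1953, (cx,cy)=(0.4613,0.8872)
member 5 (2-4): L=2.4840, (cx,cy)=(1.0000,0.0000)
member 6 (3-4): L=3.0095, (cx,cy)=(0.3356,-0.9420)
member 7 (3-5): L=2.5811, (cx,cy)=(1.0000,0.0097)
member 8 (4-5): L=3.2631, (cx,cy)=(0.4814,0.8765)
member 9 (4-6): L=3.0030, (cx,cy)=(1.0000,0.0000)
member 10 (5-6): L=3.1985, (cx,cy)=(0.4477,-0.8942)
solve A·x = −loads:
  F[0-1] = +834.8787 N (tension)
  F[0-2] = +2313.0669 N (tension)
  F[1-2] = -695.0521 N (compression)
  F[1-3] = +788.0534 N (tension)
  F[2-3] = +683.2899 N (tension)
  F[2-4] = +1657.9131 N (tension)
  F[3-4] = -738.4422 N (compression)
  F[3-5] = +1344.4609 N (tension)
  F[4-5] = +793.6523 N (tension)
  F[4-6] = +1027.9898 N (tension)
  F[5-6] = -2296.0871 N (compression)
  Rx@0 = -2754.4900 N
  Ry@0 = -708.6381 N
  Ry@6 = +2053.1081 N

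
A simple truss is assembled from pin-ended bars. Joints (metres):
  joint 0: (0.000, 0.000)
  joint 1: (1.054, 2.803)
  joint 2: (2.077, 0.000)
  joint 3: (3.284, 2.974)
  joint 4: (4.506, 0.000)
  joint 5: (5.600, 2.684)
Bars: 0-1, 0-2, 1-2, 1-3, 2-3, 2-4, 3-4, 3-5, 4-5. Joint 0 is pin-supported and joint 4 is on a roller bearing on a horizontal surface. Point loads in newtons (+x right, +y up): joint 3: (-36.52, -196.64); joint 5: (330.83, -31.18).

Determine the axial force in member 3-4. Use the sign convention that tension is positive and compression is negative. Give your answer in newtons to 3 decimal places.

-394.358

N=6 nodes, M=9 members, R=3 reactions → 2N=12, M+R=12
member 0 (0-1): L=2.9946, (cx,cy)=(0.3520,0.9360)
member 1 (0-2): L=2.0770, (cx,cy)=(1.0000,0.0000)
member 2 (1-2): L=2.9838, (cx,cy)=(0.3428,-0.9394)
member 3 (1-3): L=2.2365, (cx,cy)=(0.9971,0.0765)
member 4 (2-3): L=3.2096, (cx,cy)=(0.3761,0.9266)
member 5 (2-4): L=2.4290, (cx,cy)=(1.0000,0.0000)
member 6 (3-4): L=3.2153, (cx,cy)=(0.3801,-0.9250)
member 7 (3-5): L=2.3341, (cx,cy)=(0.9923,-0.1242)
member 8 (4-5): L=2.8984, (cx,cy)=(0.3775,0.9260)
solve A·x = −loads:
  F[0-1] = +135.8934 N (tension)
  F[0-2] = +246.4803 N (tension)
  F[1-2] = -127.9203 N (compression)
  F[1-3] = +91.9559 N (tension)
  F[2-3] = +129.6869 N (tension)
  F[2-4] = +153.8533 N (tension)
  F[3-4] = -394.3578 N (compression)
  F[3-5] = +329.4093 N (tension)
  F[4-5] = +10.5263 N (tension)
  Rx@0 = -294.3100 N
  Ry@0 = -127.1980 N
  Ry@4 = +355.0180 N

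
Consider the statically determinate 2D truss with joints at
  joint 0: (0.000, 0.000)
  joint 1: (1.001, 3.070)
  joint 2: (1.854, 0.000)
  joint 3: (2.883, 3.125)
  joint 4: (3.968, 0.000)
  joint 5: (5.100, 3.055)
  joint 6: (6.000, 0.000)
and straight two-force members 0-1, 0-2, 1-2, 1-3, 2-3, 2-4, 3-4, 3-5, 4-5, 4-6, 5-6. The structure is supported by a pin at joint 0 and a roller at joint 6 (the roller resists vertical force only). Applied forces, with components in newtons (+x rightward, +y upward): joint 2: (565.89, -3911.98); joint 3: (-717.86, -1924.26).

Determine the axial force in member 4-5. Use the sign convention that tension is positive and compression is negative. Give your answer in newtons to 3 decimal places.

1837.479

N=7 nodes, M=11 members, R=3 reactions → 2N=14, M+R=14
member 0 (0-1): L=3.2291, (cx,cy)=(0.3100,0.9507)
member 1 (0-2): L=1.8540, (cx,cy)=(1.0000,0.0000)
member 2 (1-2): L=3.1863, (cx,cy)=(0.2677,-0.9635)
member 3 (1-3): L=1.8828, (cx,cy)=(0.9996,0.0292)
member 4 (2-3): L=3.2901, (cx,cy)=(0.3128,0.9498)
member 5 (2-4): L=2.1140, (cx,cy)=(1.0000,0.0000)
member 6 (3-4): L=3.3080, (cx,cy)=(0.3280,-0.9447)
member 7 (3-5): L=2.2181, (cx,cy)=(0.9995,-0.0316)
member 8 (4-5): L=3.2580, (cx,cy)=(0.3475,0.9377)
member 9 (4-6): L=2.0320, (cx,cy)=(1.0000,0.0000)
member 10 (5-6): L=3.1848, (cx,cy)=(0.2826,-0.9592)
solve A·x = −loads:
  F[0-1] = -4287.9507 N (compression)
  F[0-2] = +1177.2787 N (tension)
  F[1-2] = +4157.0809 N (tension)
  F[1-3] = -2443.1777 N (compression)
  F[2-3] = -98.2986 N (compression)
  F[2-4] = +1755.0190 N (tension)
  F[3-4] = -1823.8961 N (compression)
  F[3-5] = -1157.3704 N (compression)
  F[4-5] = +1837.4791 N (tension)
  F[4-6] = +518.3538 N (tension)
  F[5-6] = -1834.2882 N (compression)
  Rx@0 = +151.9700 N
  Ry@0 = +4076.7167 N
  Ry@6 = +1759.5233 N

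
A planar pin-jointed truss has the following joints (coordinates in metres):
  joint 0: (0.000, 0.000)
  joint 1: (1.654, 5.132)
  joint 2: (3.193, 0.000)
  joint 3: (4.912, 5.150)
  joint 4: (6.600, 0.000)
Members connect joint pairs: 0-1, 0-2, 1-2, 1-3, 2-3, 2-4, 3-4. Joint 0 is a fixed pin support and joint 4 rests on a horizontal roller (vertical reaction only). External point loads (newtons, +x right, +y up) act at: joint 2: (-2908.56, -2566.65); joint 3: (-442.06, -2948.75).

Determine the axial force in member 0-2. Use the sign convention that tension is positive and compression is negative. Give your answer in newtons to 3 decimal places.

N=5 nodes, M=7 members, R=3 reactions → 2N=10, M+R=10
member 0 (0-1): L=5.3920, (cx,cy)=(0.3068,0.9518)
member 1 (0-2): L=3.1930, (cx,cy)=(1.0000,0.0000)
member 2 (1-2): L=5.3578, (cx,cy)=(0.2872,-0.9579)
member 3 (1-3): L=3.2580, (cx,cy)=(1.0000,0.0055)
member 4 (2-3): L=5.4293, (cx,cy)=(0.3166,0.9486)
member 5 (2-4): L=3.4070, (cx,cy)=(1.0000,0.0000)
member 6 (3-4): L=5.4196, (cx,cy)=(0.3115,-0.9503)
solve A·x = −loads:
  F[0-1] = -2546.8268 N (compression)
  F[0-2] = -2569.3719 N (compression)
  F[1-2] = +2522.0078 N (tension)
  F[1-3] = -1505.7055 N (compression)
  F[2-3] = +159.1126 N (tension)
  F[2-4] = +1013.2452 N (tension)
  F[3-4] = -3253.1772 N (compression)
  Rx@0 = +3350.6200 N
  Ry@0 = +2424.0417 N
  Ry@4 = +3091.3582 N

-2569.372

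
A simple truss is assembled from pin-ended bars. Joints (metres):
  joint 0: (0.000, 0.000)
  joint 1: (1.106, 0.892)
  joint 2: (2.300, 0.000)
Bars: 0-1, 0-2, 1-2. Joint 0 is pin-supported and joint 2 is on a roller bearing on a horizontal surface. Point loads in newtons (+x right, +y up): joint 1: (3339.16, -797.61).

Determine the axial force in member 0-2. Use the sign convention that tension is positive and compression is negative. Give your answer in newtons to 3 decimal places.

N=3 nodes, M=3 members, R=3 reactions → 2N=6, M+R=6
member 0 (0-1): L=1.4209, (cx,cy)=(0.7784,0.6278)
member 1 (0-2): L=2.3000, (cx,cy)=(1.0000,0.0000)
member 2 (1-2): L=1.4904, (cx,cy)=(0.8011,-0.5985)
solve A·x = −loads:
  F[0-1] = +1403.2779 N (tension)
  F[0-2] = +2246.8613 N (tension)
  F[1-2] = -2804.6299 N (compression)
  Rx@0 = -3339.1600 N
  Ry@0 = -880.9497 N
  Ry@2 = +1678.5597 N

2246.861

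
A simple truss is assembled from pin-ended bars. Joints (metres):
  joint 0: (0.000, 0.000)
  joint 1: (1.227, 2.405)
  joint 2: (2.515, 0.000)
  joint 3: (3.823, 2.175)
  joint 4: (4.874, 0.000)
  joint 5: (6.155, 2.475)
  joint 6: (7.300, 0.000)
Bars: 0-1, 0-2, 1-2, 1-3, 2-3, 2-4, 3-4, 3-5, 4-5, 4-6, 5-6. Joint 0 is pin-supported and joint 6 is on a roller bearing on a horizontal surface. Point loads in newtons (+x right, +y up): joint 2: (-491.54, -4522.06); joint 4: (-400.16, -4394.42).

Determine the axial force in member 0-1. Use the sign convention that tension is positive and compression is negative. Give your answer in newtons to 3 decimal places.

-4967.073

N=7 nodes, M=11 members, R=3 reactions → 2N=14, M+R=14
member 0 (0-1): L=2.6999, (cx,cy)=(0.4545,0.8908)
member 1 (0-2): L=2.5150, (cx,cy)=(1.0000,0.0000)
member 2 (1-2): L=2.7282, (cx,cy)=(0.4721,-0.8815)
member 3 (1-3): L=2.6062, (cx,cy)=(0.9961,-0.0883)
member 4 (2-3): L=2.5380, (cx,cy)=(0.5154,0.8570)
member 5 (2-4): L=2.3590, (cx,cy)=(1.0000,0.0000)
member 6 (3-4): L=2.4156, (cx,cy)=(0.4351,-0.9004)
member 7 (3-5): L=2.3512, (cx,cy)=(0.9918,0.1276)
member 8 (4-5): L=2.7869, (cx,cy)=(0.4597,0.8881)
member 9 (4-6): L=2.4260, (cx,cy)=(1.0000,0.0000)
member 10 (5-6): L=2.7270, (cx,cy)=(0.4199,-0.9076)
solve A·x = −loads:
  F[0-1] = -4967.0730 N (compression)
  F[0-2] = +1365.6278 N (tension)
  F[1-2] = +5507.2499 N (tension)
  F[1-3] = -4876.3797 N (compression)
  F[2-3] = -388.3452 N (compression)
  F[2-4] = +4657.3323 N (tension)
  F[3-4] = -782.3105 N (compression)
  F[3-5] = -4755.9938 N (compression)
  F[4-5] = +5741.2731 N (tension)
  F[4-6] = +2078.1035 N (tension)
  F[5-6] = -4949.3749 N (compression)
  Rx@0 = +891.7000 N
  Ry@0 = +4424.5096 N
  Ry@6 = +4491.9704 N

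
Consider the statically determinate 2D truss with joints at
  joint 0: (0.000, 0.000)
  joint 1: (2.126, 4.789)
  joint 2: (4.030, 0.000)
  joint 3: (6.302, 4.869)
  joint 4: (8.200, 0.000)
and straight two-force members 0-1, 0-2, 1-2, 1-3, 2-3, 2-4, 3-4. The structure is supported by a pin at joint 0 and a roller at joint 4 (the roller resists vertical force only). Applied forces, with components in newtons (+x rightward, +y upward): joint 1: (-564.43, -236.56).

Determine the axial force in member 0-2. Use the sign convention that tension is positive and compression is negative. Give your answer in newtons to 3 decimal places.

N=5 nodes, M=7 members, R=3 reactions → 2N=10, M+R=10
member 0 (0-1): L=5.2397, (cx,cy)=(0.4057,0.9140)
member 1 (0-2): L=4.0300, (cx,cy)=(1.0000,0.0000)
member 2 (1-2): L=5.1536, (cx,cy)=(0.3694,-0.9293)
member 3 (1-3): L=4.1768, (cx,cy)=(0.9998,0.0192)
member 4 (2-3): L=5.3730, (cx,cy)=(0.4229,0.9062)
member 5 (2-4): L=4.1700, (cx,cy)=(1.0000,0.0000)
member 6 (3-4): L=5.2259, (cx,cy)=(0.3632,-0.9317)
solve A·x = −loads:
  F[0-1] = -552.3817 N (compression)
  F[0-2] = -340.3018 N (compression)
  F[1-2] = +293.5162 N (tension)
  F[1-3] = +231.9049 N (tension)
  F[2-3] = -300.9832 N (compression)
  F[2-4] = -104.5901 N (compression)
  F[3-4] = +287.9731 N (tension)
  Rx@0 = +564.4300 N
  Ry@0 = +504.8684 N
  Ry@4 = -268.3084 N

-340.302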